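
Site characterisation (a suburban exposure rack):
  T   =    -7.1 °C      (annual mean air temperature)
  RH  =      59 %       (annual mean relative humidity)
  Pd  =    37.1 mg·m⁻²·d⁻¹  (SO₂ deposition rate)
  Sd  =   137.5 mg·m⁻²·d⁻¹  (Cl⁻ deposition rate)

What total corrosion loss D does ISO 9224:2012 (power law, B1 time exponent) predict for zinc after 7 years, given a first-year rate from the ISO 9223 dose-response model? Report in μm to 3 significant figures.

zinc: T≤10 °C ⇒ hinge +0.038·(-7.1−10) = -0.6498
  SO₂ term: 0.0129·37.1^0.44·exp(0.046·59-0.6498) = 0.4984
  Sd branch = 0.0175·Sd^0.57·e^(0.008·RH+0.085·T) = 0.254 μm/a
  sum: 0.4984 + 0.254 → r_corr = 0.7524 μm/a
Power-law: D(7) = r_corr · 7^0.813
  D(7) = 0.7524 × 7^0.813 = 0.7524 × 4.865 = 3.66 μm

D(7) = 3.66 μm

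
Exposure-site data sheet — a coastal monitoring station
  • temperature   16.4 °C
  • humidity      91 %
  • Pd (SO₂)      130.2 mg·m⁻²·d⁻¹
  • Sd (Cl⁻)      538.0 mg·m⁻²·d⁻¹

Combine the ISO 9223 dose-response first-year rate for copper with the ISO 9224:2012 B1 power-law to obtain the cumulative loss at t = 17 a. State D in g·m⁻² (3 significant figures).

copper: f(T) = -0.080·(T−10) [T>10 °C] = -0.5120
  Pd branch = 0.0053·Pd^0.26·e^(0.059·RH+f) = 2.418 μm/a
  Sd branch = 0.01025·Sd^0.27·e^(0.036·RH+0.049·T) = 3.31 μm/a
  sum: 2.418 + 3.31 → r_corr = 5.728 μm/a
Power-law: D(17) = r_corr · 17^0.667
  D(17) = 5.728 × 17^0.667 = 5.728 × 6.618 = 37.9 μm
  Mass loss = 37.9 μm × 8.96 g/cm³ = 339.6 g·m⁻²

D(17) = 340 g·m⁻²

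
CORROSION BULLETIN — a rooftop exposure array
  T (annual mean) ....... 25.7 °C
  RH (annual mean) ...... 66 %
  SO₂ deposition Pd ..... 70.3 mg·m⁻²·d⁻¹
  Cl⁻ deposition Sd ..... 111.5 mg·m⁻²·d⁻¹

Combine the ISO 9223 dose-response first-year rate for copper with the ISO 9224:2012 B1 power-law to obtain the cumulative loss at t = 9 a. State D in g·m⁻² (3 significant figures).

copper: temperature factor f = -0.080·(15.7) = -1.2560
  Pd branch = 0.0053·Pd^0.26·e^(0.059·RH+f) = 0.224 μm/a
  Cl⁻ term: 0.01025·111.5^0.27·exp(0.036·66+0.049·25.7) = 1.388
  r_corr = 0.224 + 1.388 = 1.612 μm/a
Long-term exponent b (ISO 9224 Table 2, B1) = 0.667
  D(9) = 1.612 × 9^0.667 = 1.612 × 4.33 = 6.978 μm
  Mass loss = 6.978 μm × 8.96 g/cm³ = 62.52 g·m⁻²

D(9) = 62.5 g·m⁻²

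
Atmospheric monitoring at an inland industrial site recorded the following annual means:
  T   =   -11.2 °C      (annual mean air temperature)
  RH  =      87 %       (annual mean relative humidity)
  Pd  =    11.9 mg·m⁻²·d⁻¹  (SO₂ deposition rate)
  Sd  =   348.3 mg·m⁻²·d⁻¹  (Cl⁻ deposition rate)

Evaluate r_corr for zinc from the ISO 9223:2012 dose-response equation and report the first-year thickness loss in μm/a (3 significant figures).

zinc: temperature factor f = +0.038·(-21.2) = -0.8056
  sulphur-dioxide contribution → 0.9376 μm/a
  chloride contribution → 0.3809 μm/a
  total first-year rate 1.318 μm/a

r_corr = 1.32 μm/a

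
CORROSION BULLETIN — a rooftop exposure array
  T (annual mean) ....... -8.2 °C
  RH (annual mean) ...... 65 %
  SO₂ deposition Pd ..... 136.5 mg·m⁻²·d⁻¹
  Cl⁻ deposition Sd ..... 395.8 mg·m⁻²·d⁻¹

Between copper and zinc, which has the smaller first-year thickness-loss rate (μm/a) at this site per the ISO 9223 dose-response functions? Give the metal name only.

copper

copper: T≤10 °C ⇒ hinge +0.126·(-8.2−10) = -2.2932
  SO₂ term: 0.0053·136.5^0.26·exp(0.059·65-2.2932) = 0.08892
  Sd branch = 0.01025·Sd^0.27·e^(0.036·RH+0.049·T) = 0.3579 μm/a
  sum: 0.08892 + 0.3579 → r_corr = 0.4468 μm/a
zinc: T≤10 °C ⇒ hinge +0.038·(-8.2−10) = -0.6916
  SO₂ term: 0.0129·136.5^0.44·exp(0.046·65-0.6916) = 1.117
  Sd branch = 0.0175·Sd^0.57·e^(0.008·RH+0.085·T) = 0.4433 μm/a
  sum: 1.117 + 0.4433 → r_corr = 1.561 μm/a
Ordering by μm/a: zinc (1.56) > copper (0.447)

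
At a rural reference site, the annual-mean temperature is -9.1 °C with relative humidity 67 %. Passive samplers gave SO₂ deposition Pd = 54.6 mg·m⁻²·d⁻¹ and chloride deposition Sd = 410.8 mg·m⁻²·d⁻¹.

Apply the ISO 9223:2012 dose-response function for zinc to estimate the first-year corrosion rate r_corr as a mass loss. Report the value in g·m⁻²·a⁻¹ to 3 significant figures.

zinc: f(T) = +0.038·(T−10) [T≤10 °C] = -0.7258
  Pd branch = 0.0129·Pd^0.44·e^(0.046·RH+f) = 0.7911 μm/a
  Cl⁻ term: 0.0175·410.8^0.57·exp(0.008·67+0.085·-9.1) = 0.4262
  r_corr = 0.7911 + 0.4262 = 1.217 μm/a
Convert to mass loss: 1.217 μm/a × 7.14 g/cm³ = 8.692 g·m⁻²·a⁻¹

r_corr = 8.69 g·m⁻²·a⁻¹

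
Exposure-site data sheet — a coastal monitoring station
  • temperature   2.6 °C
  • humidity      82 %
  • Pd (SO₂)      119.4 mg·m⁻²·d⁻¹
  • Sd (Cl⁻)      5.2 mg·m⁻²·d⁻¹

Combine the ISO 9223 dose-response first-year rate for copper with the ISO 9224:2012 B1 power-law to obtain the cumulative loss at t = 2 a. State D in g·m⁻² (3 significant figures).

D(2) = 17.9 g·m⁻²

copper: T≤10 °C ⇒ hinge +0.126·(2.6−10) = -0.9324
  SO₂ term: 0.0053·119.4^0.26·exp(0.059·82-0.9324) = 0.913
  Sd branch = 0.01025·Sd^0.27·e^(0.036·RH+0.049·T) = 0.3479 μm/a
  r_corr = 0.913 + 0.3479 = 1.261 μm/a
Long-term exponent b (ISO 9224 Table 2, B1) = 0.667
  D(2) = 1.261 × 2^0.667 = 1.261 × 1.588 = 2.002 μm
  Mass loss = 2.002 μm × 8.96 g/cm³ = 17.94 g·m⁻²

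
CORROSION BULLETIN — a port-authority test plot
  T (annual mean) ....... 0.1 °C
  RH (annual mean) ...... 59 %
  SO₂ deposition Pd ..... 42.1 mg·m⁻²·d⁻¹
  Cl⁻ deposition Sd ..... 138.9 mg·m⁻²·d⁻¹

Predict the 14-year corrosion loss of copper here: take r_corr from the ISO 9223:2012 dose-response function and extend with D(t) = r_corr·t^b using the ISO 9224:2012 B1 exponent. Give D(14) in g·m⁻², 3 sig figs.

copper: temperature factor f = +0.126·(-9.9) = -1.2474
  Pd branch = 0.0053·Pd^0.26·e^(0.059·RH+f) = 0.1308 μm/a
  Cl⁻ term: 0.01025·138.9^0.27·exp(0.036·59+0.049·0.1) = 0.3265
  sum: 0.1308 + 0.3265 → r_corr = 0.4573 μm/a
ISO 9224: D(t) = r_corr · t^b with b = 0.667 (copper, B1)
  D(14) = 0.4573 × 14^0.667 = 0.4573 × 5.814 = 2.658 μm
  Mass loss = 2.658 μm × 8.96 g/cm³ = 23.82 g·m⁻²

D(14) = 23.8 g·m⁻²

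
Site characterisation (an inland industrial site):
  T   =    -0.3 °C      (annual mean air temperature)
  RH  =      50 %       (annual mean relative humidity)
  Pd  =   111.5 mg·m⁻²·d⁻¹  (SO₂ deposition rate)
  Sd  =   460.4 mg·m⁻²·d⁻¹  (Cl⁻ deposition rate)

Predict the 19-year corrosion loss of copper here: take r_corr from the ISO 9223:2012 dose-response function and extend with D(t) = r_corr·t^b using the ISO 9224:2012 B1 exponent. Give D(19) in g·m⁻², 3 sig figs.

D(19) = 26.5 g·m⁻²

copper: f(T) = +0.126·(T−10) [T≤10 °C] = -1.2978
  sulphur-dioxide contribution → 0.09421 μm/a
  chloride contribution → 0.32 μm/a
  ⇒ r_corr(copper) = 0.4142 μm/a
Long-term exponent b (ISO 9224 Table 2, B1) = 0.667
  D(19) = 0.4142 × 19^0.667 = 0.4142 × 7.127 = 2.952 μm
  Mass loss = 2.952 μm × 8.96 g/cm³ = 26.45 g·m⁻²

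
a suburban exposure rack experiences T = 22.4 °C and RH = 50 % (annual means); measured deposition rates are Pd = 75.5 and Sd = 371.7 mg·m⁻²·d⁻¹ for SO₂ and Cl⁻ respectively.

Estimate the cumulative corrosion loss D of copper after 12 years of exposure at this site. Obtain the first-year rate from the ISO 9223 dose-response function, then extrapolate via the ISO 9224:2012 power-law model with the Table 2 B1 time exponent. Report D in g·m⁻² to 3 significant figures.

copper: temperature factor f = -0.080·(12.4) = -0.9920
  Pd branch = 0.0053·Pd^0.26·e^(0.059·RH+f) = 0.1156 μm/a
  Sd branch = 0.01025·Sd^0.27·e^(0.036·RH+0.049·T) = 0.9185 μm/a
  sum: 0.1156 + 0.9185 → r_corr = 1.034 μm/a
Long-term exponent b (ISO 9224 Table 2, B1) = 0.667
  D(12) = 1.034 × 12^0.667 = 1.034 × 5.246 = 5.425 μm
  Mass loss = 5.425 μm × 8.96 g/cm³ = 48.61 g·m⁻²

D(12) = 48.6 g·m⁻²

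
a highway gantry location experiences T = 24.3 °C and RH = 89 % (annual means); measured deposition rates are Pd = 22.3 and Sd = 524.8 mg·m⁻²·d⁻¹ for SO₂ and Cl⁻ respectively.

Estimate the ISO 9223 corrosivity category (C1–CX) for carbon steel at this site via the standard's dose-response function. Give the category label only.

carbon steel: f(T) = -0.054·(T−10) [T>10 °C] = -0.7722
  SO₂ term: 1.77·22.3^0.52·exp(0.02·89-0.7722) = 24.37
  Sd branch = 0.102·Sd^0.62·e^(0.033·RH+0.04·T) = 247 μm/a
  sum: 24.37 + 247 → r_corr = 271.3 μm/a
Category bounds: 200…700 μm/a bracket r_corr ⇒ CX

CX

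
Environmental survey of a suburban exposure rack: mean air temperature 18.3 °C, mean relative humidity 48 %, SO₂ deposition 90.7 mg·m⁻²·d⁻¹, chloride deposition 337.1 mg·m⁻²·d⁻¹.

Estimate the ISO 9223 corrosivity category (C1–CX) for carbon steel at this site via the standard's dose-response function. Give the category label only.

C4

carbon steel: T>10 °C ⇒ hinge -0.054·(18.3−10) = -0.4482
  sulphur-dioxide contribution → 30.78 μm/a
  chloride contribution → 38.16 μm/a
  total first-year rate 68.94 μm/a
Category bounds: 50…80 μm/a bracket r_corr ⇒ C4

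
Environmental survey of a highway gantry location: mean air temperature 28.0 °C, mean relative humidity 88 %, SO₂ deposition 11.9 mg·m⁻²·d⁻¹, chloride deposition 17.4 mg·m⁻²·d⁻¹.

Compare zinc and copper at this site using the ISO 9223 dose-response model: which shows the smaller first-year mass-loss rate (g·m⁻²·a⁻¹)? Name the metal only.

zinc: T>10 °C ⇒ hinge -0.071·(28.0−10) = -1.2780
  Pd branch = 0.0129·Pd^0.44·e^(0.046·RH+f) = 0.6121 μm/a
  Cl⁻ term: 0.0175·17.4^0.57·exp(0.008·88+0.085·28.0) = 1.948
  r_corr = 0.6121 + 1.948 = 2.56 μm/a
  mass loss = 2.56 μm/a × 7.14 g/cm³ = 18.28 g·m⁻²·a⁻¹
copper: f(T) = -0.080·(T−10) [T>10 °C] = -1.4400
  SO₂ term: 0.0053·11.9^0.26·exp(0.059·88-1.4400) = 0.4299
  Cl⁻ term: 0.01025·17.4^0.27·exp(0.036·88+0.049·28.0) = 2.077
  r_corr = 0.4299 + 2.077 = 2.507 μm/a
  mass loss = 2.507 μm/a × 8.96 g/cm³ = 22.46 g·m⁻²·a⁻¹
Ordering by g·m⁻²·a⁻¹: copper (22.5) > zinc (18.3)

zinc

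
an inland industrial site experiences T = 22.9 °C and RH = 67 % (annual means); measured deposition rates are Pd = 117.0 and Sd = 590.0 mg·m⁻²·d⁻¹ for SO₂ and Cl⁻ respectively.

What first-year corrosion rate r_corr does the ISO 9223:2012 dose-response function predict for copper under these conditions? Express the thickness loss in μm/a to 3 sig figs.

r_corr = 2.31 μm/a

copper: f(T) = -0.080·(T−10) [T>10 °C] = -1.0320
  Pd branch = 0.0053·Pd^0.26·e^(0.059·RH+f) = 0.3393 μm/a
  Sd branch = 0.01025·Sd^0.27·e^(0.036·RH+0.049·T) = 1.967 μm/a
  sum: 0.3393 + 1.967 → r_corr = 2.306 μm/a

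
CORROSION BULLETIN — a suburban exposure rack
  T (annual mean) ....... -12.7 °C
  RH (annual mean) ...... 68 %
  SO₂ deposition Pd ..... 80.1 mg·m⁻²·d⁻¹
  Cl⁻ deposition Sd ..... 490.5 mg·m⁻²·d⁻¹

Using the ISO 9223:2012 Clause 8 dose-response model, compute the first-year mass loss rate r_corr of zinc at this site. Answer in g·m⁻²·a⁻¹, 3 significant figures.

r_corr = 8.61 g·m⁻²·a⁻¹

zinc: temperature factor f = +0.038·(-22.7) = -0.8626
  sulphur-dioxide contribution → 0.8551 μm/a
  chloride contribution → 0.3501 μm/a
  total first-year rate 1.205 μm/a
Convert to mass loss: 1.205 μm/a × 7.14 g/cm³ = 8.605 g·m⁻²·a⁻¹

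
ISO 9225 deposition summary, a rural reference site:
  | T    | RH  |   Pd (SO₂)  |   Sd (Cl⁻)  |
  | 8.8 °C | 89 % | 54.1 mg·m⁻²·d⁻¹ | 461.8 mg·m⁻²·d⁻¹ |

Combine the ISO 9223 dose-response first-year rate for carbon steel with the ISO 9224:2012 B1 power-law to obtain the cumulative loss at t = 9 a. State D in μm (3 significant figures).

carbon steel: T≤10 °C ⇒ hinge +0.150·(8.8−10) = -0.1800
  sulphur-dioxide contribution → 69.84 μm/a
  chloride contribution → 122.7 μm/a
  ⇒ r_corr(carbon steel) = 192.6 μm/a
ISO 9224: D(t) = r_corr · t^b with b = 0.523 (carbon steel, B1)
  D(9) = 192.6 × 9^0.523 = 192.6 × 3.156 = 607.7 μm

D(9) = 608 μm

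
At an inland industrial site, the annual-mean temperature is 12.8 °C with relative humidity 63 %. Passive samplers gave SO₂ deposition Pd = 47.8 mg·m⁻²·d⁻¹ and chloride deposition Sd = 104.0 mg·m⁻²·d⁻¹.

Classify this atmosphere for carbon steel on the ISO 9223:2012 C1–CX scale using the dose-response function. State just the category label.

C4

carbon steel: temperature factor f = -0.054·(2.8) = -0.1512
  sulphur-dioxide contribution → 40.07 μm/a
  chloride contribution → 24.23 μm/a
  ⇒ r_corr(carbon steel) = 64.3 μm/a
ISO 9223 Table 2 (carbon steel): 50 < 64.3 ≤ 80 μm/a ⇒ C4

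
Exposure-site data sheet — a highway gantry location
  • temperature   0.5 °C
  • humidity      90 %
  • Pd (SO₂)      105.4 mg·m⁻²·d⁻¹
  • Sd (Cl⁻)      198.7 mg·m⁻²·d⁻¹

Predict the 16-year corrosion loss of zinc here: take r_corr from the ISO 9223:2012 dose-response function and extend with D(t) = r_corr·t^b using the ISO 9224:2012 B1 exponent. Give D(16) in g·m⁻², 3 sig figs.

D(16) = 350 g·m⁻²

zinc: temperature factor f = +0.038·(-9.5) = -0.3610
  SO₂ term: 0.0129·105.4^0.44·exp(0.046·90-0.3610) = 4.384
  Cl⁻ term: 0.0175·198.7^0.57·exp(0.008·90+0.085·0.5) = 0.7659
  sum: 4.384 + 0.7659 → r_corr = 5.15 μm/a
Power-law: D(16) = r_corr · 16^0.813
  D(16) = 5.15 × 16^0.813 = 5.15 × 9.527 = 49.06 μm
  Mass loss = 49.06 μm × 7.14 g/cm³ = 350.3 g·m⁻²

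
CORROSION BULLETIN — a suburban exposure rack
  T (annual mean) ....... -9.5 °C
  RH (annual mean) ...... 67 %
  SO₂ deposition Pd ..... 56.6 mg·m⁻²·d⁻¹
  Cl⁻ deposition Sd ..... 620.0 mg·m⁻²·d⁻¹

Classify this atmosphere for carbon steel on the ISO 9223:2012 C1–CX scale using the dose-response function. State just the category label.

C3

carbon steel: T≤10 °C ⇒ hinge +0.150·(-9.5−10) = -2.9250
  sulphur-dioxide contribution → 2.959 μm/a
  chloride contribution → 34.28 μm/a
  ⇒ r_corr(carbon steel) = 37.24 μm/a
Category bounds: 25…50 μm/a bracket r_corr ⇒ C3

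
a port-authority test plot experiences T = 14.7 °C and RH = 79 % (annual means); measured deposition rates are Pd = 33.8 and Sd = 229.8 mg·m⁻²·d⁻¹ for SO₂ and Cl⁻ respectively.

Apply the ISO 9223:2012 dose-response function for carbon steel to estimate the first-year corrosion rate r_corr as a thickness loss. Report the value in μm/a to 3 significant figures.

r_corr = 114 μm/a

carbon steel: f(T) = -0.054·(T−10) [T>10 °C] = -0.2538
  SO₂ term: 1.77·33.8^0.52·exp(0.02·79-0.2538) = 41.59
  Sd branch = 0.102·Sd^0.62·e^(0.033·RH+0.04·T) = 72.48 μm/a
  r_corr = 41.59 + 72.48 = 114.1 μm/a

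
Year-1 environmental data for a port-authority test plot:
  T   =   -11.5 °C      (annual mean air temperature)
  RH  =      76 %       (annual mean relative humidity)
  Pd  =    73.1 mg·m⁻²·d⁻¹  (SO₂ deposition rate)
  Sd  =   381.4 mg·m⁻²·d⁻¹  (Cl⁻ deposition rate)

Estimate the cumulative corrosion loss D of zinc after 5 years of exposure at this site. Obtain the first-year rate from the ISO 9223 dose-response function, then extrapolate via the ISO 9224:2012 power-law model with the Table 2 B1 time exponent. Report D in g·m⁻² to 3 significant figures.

zinc: temperature factor f = +0.038·(-21.5) = -0.8170
  Pd branch = 0.0129·Pd^0.44·e^(0.046·RH+f) = 1.242 μm/a
  Sd branch = 0.0175·Sd^0.57·e^(0.008·RH+0.085·T) = 0.3581 μm/a
  sum: 1.242 + 0.3581 → r_corr = 1.6 μm/a
Power-law: D(5) = r_corr · 5^0.813
  D(5) = 1.6 × 5^0.813 = 1.6 × 3.701 = 5.922 μm
  Mass loss = 5.922 μm × 7.14 g/cm³ = 42.28 g·m⁻²

D(5) = 42.3 g·m⁻²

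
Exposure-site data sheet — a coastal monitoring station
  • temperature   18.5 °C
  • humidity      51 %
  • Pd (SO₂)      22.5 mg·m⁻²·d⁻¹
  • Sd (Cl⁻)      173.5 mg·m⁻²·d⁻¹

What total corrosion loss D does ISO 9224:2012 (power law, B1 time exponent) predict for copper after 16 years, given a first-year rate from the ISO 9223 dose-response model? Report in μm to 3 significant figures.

D(16) = 4.85 μm

copper: temperature factor f = -0.080·(8.5) = -0.6800
  sulphur-dioxide contribution → 0.1223 μm/a
  chloride contribution → 0.6403 μm/a
  total first-year rate 0.7626 μm/a
Power-law: D(16) = r_corr · 16^0.667
  D(16) = 0.7626 × 16^0.667 = 0.7626 × 6.355 = 4.847 μm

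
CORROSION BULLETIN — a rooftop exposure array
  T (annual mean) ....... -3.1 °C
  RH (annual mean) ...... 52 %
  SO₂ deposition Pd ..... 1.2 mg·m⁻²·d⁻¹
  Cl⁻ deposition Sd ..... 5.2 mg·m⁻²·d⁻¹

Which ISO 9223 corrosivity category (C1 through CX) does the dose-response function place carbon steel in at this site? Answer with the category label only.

carbon steel: T≤10 °C ⇒ hinge +0.150·(-3.1−10) = -1.9650
  SO₂ term: 1.77·1.2^0.52·exp(0.02·52-1.9650) = 0.7717
  Sd branch = 0.102·Sd^0.62·e^(0.033·RH+0.04·T) = 1.393 μm/a
  r_corr = 0.7717 + 1.393 = 2.165 μm/a
2.16 μm/a falls in (1.3, 25] for carbon steel → category C2

C2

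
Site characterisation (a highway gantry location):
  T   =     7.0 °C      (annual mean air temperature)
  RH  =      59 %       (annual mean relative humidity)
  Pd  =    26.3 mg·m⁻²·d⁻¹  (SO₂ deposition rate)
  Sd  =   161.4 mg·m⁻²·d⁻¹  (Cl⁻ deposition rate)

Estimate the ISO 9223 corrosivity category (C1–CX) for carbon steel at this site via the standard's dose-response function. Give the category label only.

carbon steel: temperature factor f = +0.150·(-3.0) = -0.4500
  SO₂ term: 1.77·26.3^0.52·exp(0.02·59-0.4500) = 20.11
  Sd branch = 0.102·Sd^0.62·e^(0.033·RH+0.04·T) = 22.11 μm/a
  r_corr = 20.11 + 22.11 = 42.22 μm/a
ISO 9223 Table 2 (carbon steel): 25 < 42.2 ≤ 50 μm/a ⇒ C3

C3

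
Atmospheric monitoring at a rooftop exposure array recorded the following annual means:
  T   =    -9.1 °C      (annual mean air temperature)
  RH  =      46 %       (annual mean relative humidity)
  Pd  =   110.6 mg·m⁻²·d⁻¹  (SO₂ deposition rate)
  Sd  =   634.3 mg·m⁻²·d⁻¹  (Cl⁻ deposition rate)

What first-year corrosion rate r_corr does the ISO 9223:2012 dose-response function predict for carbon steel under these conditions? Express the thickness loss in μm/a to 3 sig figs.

r_corr = 20.6 μm/a

carbon steel: T≤10 °C ⇒ hinge +0.150·(-9.1−10) = -2.8650
  sulphur-dioxide contribution → 2.924 μm/a
  chloride contribution → 17.67 μm/a
  ⇒ r_corr(carbon steel) = 20.59 μm/a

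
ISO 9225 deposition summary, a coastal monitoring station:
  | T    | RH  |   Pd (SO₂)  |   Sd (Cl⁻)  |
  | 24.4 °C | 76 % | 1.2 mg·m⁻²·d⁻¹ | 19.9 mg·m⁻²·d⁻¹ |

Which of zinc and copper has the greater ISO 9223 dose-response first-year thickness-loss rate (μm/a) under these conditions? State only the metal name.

zinc

zinc: f(T) = -0.071·(T−10) [T>10 °C] = -1.0224
  SO₂ term: 0.0129·1.2^0.44·exp(0.046·76-1.0224) = 0.1658
  Cl⁻ term: 0.0175·19.9^0.57·exp(0.008·76+0.085·24.4) = 1.407
  sum: 0.1658 + 1.407 → r_corr = 1.572 μm/a
copper: temperature factor f = -0.080·(14.4) = -1.1520
  SO₂ term: 0.0053·1.2^0.26·exp(0.059·76-1.1520) = 0.1556
  Sd branch = 0.01025·Sd^0.27·e^(0.036·RH+0.049·T) = 1.172 μm/a
  r_corr = 0.1556 + 1.172 = 1.327 μm/a
Ordering by μm/a: zinc (1.57) > copper (1.33)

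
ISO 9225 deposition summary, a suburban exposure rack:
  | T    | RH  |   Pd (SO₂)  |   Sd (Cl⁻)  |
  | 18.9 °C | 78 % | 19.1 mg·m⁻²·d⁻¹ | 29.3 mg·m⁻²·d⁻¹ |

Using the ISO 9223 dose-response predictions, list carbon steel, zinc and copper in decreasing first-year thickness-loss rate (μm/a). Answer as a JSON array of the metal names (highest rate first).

["carbon steel", "zinc", "copper"]

carbon steel: temperature factor f = -0.054·(8.9) = -0.4806
  Pd branch = 1.77·Pd^0.52·e^(0.02·RH+f) = 24.15 μm/a
  Sd branch = 0.102·Sd^0.62·e^(0.033·RH+0.04·T) = 23.13 μm/a
  r_corr = 24.15 + 23.13 = 47.28 μm/a
zinc: f(T) = -0.071·(T−10) [T>10 °C] = -0.6319
  Pd branch = 0.0129·Pd^0.44·e^(0.046·RH+f) = 0.908 μm/a
  Cl⁻ term: 0.0175·29.3^0.57·exp(0.008·78+0.085·18.9) = 1.116
  sum: 0.908 + 1.116 → r_corr = 2.024 μm/a
copper: temperature factor f = -0.080·(8.9) = -0.7120
  SO₂ term: 0.0053·19.1^0.26·exp(0.059·78-0.7120) = 0.5581
  Sd branch = 0.01025·Sd^0.27·e^(0.036·RH+0.049·T) = 1.068 μm/a
  sum: 0.5581 + 1.068 → r_corr = 1.626 μm/a
Ordering by μm/a: carbon steel (47.3) > zinc (2.02) > copper (1.63)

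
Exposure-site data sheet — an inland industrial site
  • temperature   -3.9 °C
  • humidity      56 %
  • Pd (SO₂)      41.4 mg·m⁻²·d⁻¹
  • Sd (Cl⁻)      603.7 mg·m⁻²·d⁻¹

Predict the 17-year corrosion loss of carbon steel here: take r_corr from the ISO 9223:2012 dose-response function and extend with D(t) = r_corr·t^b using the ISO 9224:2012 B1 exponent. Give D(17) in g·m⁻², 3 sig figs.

carbon steel: T≤10 °C ⇒ hinge +0.150·(-3.9−10) = -2.0850
  sulphur-dioxide contribution → 4.674 μm/a
  chloride contribution → 29.35 μm/a
  total first-year rate 34.02 μm/a
ISO 9224: D(t) = r_corr · t^b with b = 0.523 (carbon steel, B1)
  D(17) = 34.02 × 17^0.523 = 34.02 × 4.401 = 149.7 μm
  Mass loss = 149.7 μm × 7.85 g/cm³ = 1175 g·m⁻²

D(17) = 1.18e+03 g·m⁻²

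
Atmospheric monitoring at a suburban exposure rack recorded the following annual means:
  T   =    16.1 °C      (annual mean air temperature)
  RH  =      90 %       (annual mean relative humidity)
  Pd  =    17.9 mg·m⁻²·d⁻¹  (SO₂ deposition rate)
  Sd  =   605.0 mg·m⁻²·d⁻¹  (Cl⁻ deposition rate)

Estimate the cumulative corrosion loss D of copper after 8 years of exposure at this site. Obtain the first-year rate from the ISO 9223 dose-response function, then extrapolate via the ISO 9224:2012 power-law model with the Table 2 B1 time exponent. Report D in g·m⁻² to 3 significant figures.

copper: temperature factor f = -0.080·(6.1) = -0.4880
  Pd branch = 0.0053·Pd^0.26·e^(0.059·RH+f) = 1.394 μm/a
  Sd branch = 0.01025·Sd^0.27·e^(0.036·RH+0.049·T) = 3.247 μm/a
  sum: 1.394 + 3.247 → r_corr = 4.641 μm/a
ISO 9224: D(t) = r_corr · t^b with b = 0.667 (copper, B1)
  D(8) = 4.641 × 8^0.667 = 4.641 × 4.003 = 18.58 μm
  Mass loss = 18.58 μm × 8.96 g/cm³ = 166.5 g·m⁻²

D(8) = 166 g·m⁻²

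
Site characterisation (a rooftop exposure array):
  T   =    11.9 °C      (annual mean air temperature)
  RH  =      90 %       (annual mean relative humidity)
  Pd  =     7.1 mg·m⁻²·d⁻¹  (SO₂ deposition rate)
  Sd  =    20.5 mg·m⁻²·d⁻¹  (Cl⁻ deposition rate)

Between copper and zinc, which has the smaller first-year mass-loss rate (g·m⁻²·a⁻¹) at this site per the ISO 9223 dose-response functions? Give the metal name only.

copper: temperature factor f = -0.080·(1.9) = -0.1520
  Pd branch = 0.0053·Pd^0.26·e^(0.059·RH+f) = 1.534 μm/a
  Cl⁻ term: 0.01025·20.5^0.27·exp(0.036·90+0.049·11.9) = 1.06
  r_corr = 1.534 + 1.06 = 2.593 μm/a
  mass loss = 2.593 μm/a × 8.96 g/cm³ = 23.24 g·m⁻²·a⁻¹
zinc: f(T) = -0.071·(T−10) [T>10 °C] = -0.1349
  Pd branch = 0.0129·Pd^0.44·e^(0.046·RH+f) = 1.677 μm/a
  Sd branch = 0.0175·Sd^0.57·e^(0.008·RH+0.085·T) = 0.553 μm/a
  r_corr = 1.677 + 0.553 = 2.23 μm/a
  mass loss = 2.23 μm/a × 7.14 g/cm³ = 15.92 g·m⁻²·a⁻¹
Ordering by g·m⁻²·a⁻¹: copper (23.2) > zinc (15.9)

zinc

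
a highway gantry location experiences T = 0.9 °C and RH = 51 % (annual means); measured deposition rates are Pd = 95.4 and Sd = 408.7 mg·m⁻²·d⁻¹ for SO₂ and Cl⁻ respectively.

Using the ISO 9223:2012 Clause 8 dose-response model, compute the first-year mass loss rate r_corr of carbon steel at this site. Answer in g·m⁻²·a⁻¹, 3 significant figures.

carbon steel: temperature factor f = +0.150·(-9.1) = -1.3650
  Pd branch = 1.77·Pd^0.52·e^(0.02·RH+f) = 13.41 μm/a
  Cl⁻ term: 0.102·408.7^0.62·exp(0.033·51+0.04·0.9) = 23.67
  sum: 13.41 + 23.67 → r_corr = 37.08 μm/a
Convert to mass loss: 37.08 μm/a × 7.85 g/cm³ = 291.1 g·m⁻²·a⁻¹

r_corr = 291 g·m⁻²·a⁻¹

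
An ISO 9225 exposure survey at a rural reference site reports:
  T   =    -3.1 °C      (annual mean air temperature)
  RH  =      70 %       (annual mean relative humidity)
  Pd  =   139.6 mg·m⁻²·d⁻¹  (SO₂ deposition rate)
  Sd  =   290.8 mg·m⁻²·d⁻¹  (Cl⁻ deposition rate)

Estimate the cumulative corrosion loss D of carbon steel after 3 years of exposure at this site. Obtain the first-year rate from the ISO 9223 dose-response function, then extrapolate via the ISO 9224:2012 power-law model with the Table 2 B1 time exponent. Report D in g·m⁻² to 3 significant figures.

D(3) = 609 g·m⁻²

carbon steel: f(T) = +0.150·(T−10) [T≤10 °C] = -1.9650
  Pd branch = 1.77·Pd^0.52·e^(0.02·RH+f) = 13.12 μm/a
  Cl⁻ term: 0.102·290.8^0.62·exp(0.033·70+0.04·-3.1) = 30.58
  sum: 13.12 + 30.58 → r_corr = 43.7 μm/a
ISO 9224: D(t) = r_corr · t^b with b = 0.523 (carbon steel, B1)
  D(3) = 43.7 × 3^0.523 = 43.7 × 1.776 = 77.62 μm
  Mass loss = 77.62 μm × 7.85 g/cm³ = 609.3 g·m⁻²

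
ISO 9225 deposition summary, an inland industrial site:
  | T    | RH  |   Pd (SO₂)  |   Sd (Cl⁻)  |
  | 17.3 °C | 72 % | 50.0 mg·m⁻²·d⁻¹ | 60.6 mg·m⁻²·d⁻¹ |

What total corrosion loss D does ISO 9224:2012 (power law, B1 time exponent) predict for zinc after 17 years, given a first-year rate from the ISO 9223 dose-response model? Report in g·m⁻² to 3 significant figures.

zinc: f(T) = -0.071·(T−10) [T>10 °C] = -0.5183
  SO₂ term: 0.0129·50.0^0.44·exp(0.046·72-0.5183) = 1.179
  Cl⁻ term: 0.0175·60.6^0.57·exp(0.008·72+0.085·17.3) = 1.406
  sum: 1.179 + 1.406 → r_corr = 2.584 μm/a
Long-term exponent b (ISO 9224 Table 2, B1) = 0.813
  D(17) = 2.584 × 17^0.813 = 2.584 × 10.01 = 25.86 μm
  Mass loss = 25.86 μm × 7.14 g/cm³ = 184.7 g·m⁻²

D(17) = 185 g·m⁻²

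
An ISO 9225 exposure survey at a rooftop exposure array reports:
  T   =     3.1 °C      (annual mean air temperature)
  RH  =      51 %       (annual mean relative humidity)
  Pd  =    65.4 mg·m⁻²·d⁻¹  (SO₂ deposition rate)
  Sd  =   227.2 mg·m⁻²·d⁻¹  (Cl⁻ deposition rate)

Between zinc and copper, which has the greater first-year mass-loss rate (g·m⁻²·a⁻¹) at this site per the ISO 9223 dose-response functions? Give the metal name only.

zinc: temperature factor f = +0.038·(-6.9) = -0.2622
  SO₂ term: 0.0129·65.4^0.44·exp(0.046·51-0.2622) = 0.6523
  Sd branch = 0.0175·Sd^0.57·e^(0.008·RH+0.085·T) = 0.7548 μm/a
  sum: 0.6523 + 0.7548 → r_corr = 1.407 μm/a
  mass loss = 1.407 μm/a × 7.14 g/cm³ = 10.05 g·m⁻²·a⁻¹
copper: T≤10 °C ⇒ hinge +0.126·(3.1−10) = -0.8694
  Pd branch = 0.0053·Pd^0.26·e^(0.059·RH+f) = 0.1335 μm/a
  Cl⁻ term: 0.01025·227.2^0.27·exp(0.036·51+0.049·3.1) = 0.3238
  sum: 0.1335 + 0.3238 → r_corr = 0.4573 μm/a
  mass loss = 0.4573 μm/a × 8.96 g/cm³ = 4.098 g·m⁻²·a⁻¹
Ordering by g·m⁻²·a⁻¹: zinc (10) > copper (4.1)

zinc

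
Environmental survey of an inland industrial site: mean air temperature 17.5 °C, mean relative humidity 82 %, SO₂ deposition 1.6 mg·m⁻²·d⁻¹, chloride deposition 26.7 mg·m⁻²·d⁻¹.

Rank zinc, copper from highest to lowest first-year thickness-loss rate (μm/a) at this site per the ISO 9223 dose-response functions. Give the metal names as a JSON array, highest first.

["copper", "zinc"]

zinc: temperature factor f = -0.071·(7.5) = -0.5325
  SO₂ term: 0.0129·1.6^0.44·exp(0.046·82-0.5325) = 0.4049
  Sd branch = 0.0175·Sd^0.57·e^(0.008·RH+0.085·T) = 0.9706 μm/a
  r_corr = 0.4049 + 0.9706 = 1.375 μm/a
copper: f(T) = -0.080·(T−10) [T>10 °C] = -0.6000
  SO₂ term: 0.0053·1.6^0.26·exp(0.059·82-0.6000) = 0.4148
  Cl⁻ term: 0.01025·26.7^0.27·exp(0.036·82+0.049·17.5) = 1.123
  r_corr = 0.4148 + 1.123 = 1.538 μm/a
Ordering by μm/a: copper (1.54) > zinc (1.38)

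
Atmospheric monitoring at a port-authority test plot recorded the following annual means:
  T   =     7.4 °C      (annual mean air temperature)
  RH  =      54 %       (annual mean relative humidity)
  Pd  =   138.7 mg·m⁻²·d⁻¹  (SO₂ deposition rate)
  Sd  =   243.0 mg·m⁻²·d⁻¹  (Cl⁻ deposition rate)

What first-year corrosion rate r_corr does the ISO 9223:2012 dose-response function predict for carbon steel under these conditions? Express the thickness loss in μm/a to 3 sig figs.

carbon steel: f(T) = +0.150·(T−10) [T≤10 °C] = -0.3900
  Pd branch = 1.77·Pd^0.52·e^(0.02·RH+f) = 45.87 μm/a
  Cl⁻ term: 0.102·243.0^0.62·exp(0.033·54+0.04·7.4) = 24.56
  r_corr = 45.87 + 24.56 = 70.42 μm/a

r_corr = 70.4 μm/a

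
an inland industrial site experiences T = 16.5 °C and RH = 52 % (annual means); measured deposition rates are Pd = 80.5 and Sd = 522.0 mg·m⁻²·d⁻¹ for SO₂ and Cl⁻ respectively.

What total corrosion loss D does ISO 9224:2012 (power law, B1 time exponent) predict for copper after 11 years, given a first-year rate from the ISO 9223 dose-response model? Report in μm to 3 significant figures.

copper: T>10 °C ⇒ hinge -0.080·(16.5−10) = -0.5200
  SO₂ term: 0.0053·80.5^0.26·exp(0.059·52-0.5200) = 0.212
  Sd branch = 0.01025·Sd^0.27·e^(0.036·RH+0.049·T) = 0.8103 μm/a
  r_corr = 0.212 + 0.8103 = 1.022 μm/a
Power-law: D(11) = r_corr · 11^0.667
  D(11) = 1.022 × 11^0.667 = 1.022 × 4.95 = 5.06 μm

D(11) = 5.06 μm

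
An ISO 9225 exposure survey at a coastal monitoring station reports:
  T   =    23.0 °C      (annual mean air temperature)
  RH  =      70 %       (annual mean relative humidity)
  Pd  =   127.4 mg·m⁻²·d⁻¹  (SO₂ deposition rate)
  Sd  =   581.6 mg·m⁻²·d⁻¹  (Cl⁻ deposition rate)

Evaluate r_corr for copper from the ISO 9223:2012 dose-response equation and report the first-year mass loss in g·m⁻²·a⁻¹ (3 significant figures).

copper: f(T) = -0.080·(T−10) [T>10 °C] = -1.0400
  Pd branch = 0.0053·Pd^0.26·e^(0.059·RH+f) = 0.4108 μm/a
  Sd branch = 0.01025·Sd^0.27·e^(0.036·RH+0.049·T) = 2.193 μm/a
  sum: 0.4108 + 2.193 → r_corr = 2.604 μm/a
Convert to mass loss: 2.604 μm/a × 8.96 g/cm³ = 23.33 g·m⁻²·a⁻¹

r_corr = 23.3 g·m⁻²·a⁻¹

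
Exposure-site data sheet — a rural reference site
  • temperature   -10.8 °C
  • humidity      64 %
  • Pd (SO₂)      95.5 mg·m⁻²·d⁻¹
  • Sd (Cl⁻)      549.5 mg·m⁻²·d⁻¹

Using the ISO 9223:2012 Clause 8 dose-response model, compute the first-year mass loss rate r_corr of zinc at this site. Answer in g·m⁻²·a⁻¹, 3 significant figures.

zinc: T≤10 °C ⇒ hinge +0.038·(-10.8−10) = -0.7904
  SO₂ term: 0.0129·95.5^0.44·exp(0.046·64-0.7904) = 0.8262
  Sd branch = 0.0175·Sd^0.57·e^(0.008·RH+0.085·T) = 0.4251 μm/a
  sum: 0.8262 + 0.4251 → r_corr = 1.251 μm/a
Convert to mass loss: 1.251 μm/a × 7.14 g/cm³ = 8.934 g·m⁻²·a⁻¹

r_corr = 8.93 g·m⁻²·a⁻¹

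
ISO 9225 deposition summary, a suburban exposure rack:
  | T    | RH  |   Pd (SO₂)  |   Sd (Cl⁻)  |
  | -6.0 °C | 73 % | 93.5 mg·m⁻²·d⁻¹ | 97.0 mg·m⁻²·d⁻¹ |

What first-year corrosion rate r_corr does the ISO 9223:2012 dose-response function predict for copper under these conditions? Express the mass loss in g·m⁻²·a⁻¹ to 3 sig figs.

copper: temperature factor f = +0.126·(-16.0) = -2.0160
  SO₂ term: 0.0053·93.5^0.26·exp(0.059·73-2.0160) = 0.1705
  Sd branch = 0.01025·Sd^0.27·e^(0.036·RH+0.049·T) = 0.3637 μm/a
  r_corr = 0.1705 + 0.3637 = 0.5342 μm/a
Convert to mass loss: 0.5342 μm/a × 8.96 g/cm³ = 4.787 g·m⁻²·a⁻¹

r_corr = 4.79 g·m⁻²·a⁻¹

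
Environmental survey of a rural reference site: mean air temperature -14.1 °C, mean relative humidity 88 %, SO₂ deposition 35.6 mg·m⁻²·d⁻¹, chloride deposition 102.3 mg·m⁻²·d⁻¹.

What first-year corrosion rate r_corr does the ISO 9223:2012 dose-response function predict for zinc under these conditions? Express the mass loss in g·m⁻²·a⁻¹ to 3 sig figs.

zinc: f(T) = +0.038·(T−10) [T≤10 °C] = -0.9158
  sulphur-dioxide contribution → 1.424 μm/a
  chloride contribution → 0.1492 μm/a
  total first-year rate 1.573 μm/a
Convert to mass loss: 1.573 μm/a × 7.14 g/cm³ = 11.23 g·m⁻²·a⁻¹

r_corr = 11.2 g·m⁻²·a⁻¹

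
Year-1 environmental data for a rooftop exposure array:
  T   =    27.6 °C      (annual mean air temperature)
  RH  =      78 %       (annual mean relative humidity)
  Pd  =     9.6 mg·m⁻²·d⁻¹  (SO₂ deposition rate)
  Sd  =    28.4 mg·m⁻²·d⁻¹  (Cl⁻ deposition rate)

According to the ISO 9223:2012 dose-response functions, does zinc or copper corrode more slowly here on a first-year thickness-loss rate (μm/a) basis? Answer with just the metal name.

copper

zinc: f(T) = -0.071·(T−10) [T>10 °C] = -1.2496
  SO₂ term: 0.0129·9.6^0.44·exp(0.046·78-1.2496) = 0.3617
  Sd branch = 0.0175·Sd^0.57·e^(0.008·RH+0.085·T) = 2.298 μm/a
  sum: 0.3617 + 2.298 → r_corr = 2.659 μm/a
copper: f(T) = -0.080·(T−10) [T>10 °C] = -1.4080
  SO₂ term: 0.0053·9.6^0.26·exp(0.059·78-1.4080) = 0.2327
  Sd branch = 0.01025·Sd^0.27·e^(0.036·RH+0.049·T) = 1.622 μm/a
  r_corr = 0.2327 + 1.622 = 1.854 μm/a
Ordering by μm/a: zinc (2.66) > copper (1.85)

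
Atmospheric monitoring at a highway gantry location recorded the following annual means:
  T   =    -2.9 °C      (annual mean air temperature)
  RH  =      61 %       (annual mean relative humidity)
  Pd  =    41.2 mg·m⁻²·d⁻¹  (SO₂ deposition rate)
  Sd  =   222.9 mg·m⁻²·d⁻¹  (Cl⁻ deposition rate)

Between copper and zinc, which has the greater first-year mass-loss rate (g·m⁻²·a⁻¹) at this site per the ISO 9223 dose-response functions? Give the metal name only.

zinc

copper: temperature factor f = +0.126·(-12.9) = -1.6254
  sulphur-dioxide contribution → 0.1003 μm/a
  chloride contribution → 0.3441 μm/a
  total first-year rate 0.4444 μm/a
  mass loss = 0.4444 μm/a × 8.96 g/cm³ = 3.982 g·m⁻²·a⁻¹
zinc: T≤10 °C ⇒ hinge +0.038·(-2.9−10) = -0.4902
  sulphur-dioxide contribution → 0.6712 μm/a
  chloride contribution → 0.4857 μm/a
  ⇒ r_corr(zinc) = 1.157 μm/a
  mass loss = 1.157 μm/a × 7.14 g/cm³ = 8.26 g·m⁻²·a⁻¹
Ordering by g·m⁻²·a⁻¹: zinc (8.26) > copper (3.98)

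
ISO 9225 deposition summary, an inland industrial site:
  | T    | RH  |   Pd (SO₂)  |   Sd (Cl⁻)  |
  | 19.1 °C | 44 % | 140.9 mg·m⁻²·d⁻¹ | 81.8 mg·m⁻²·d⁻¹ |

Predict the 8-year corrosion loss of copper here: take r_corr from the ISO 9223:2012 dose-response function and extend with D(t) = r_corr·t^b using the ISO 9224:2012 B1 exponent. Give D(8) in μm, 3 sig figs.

copper: temperature factor f = -0.080·(9.1) = -0.7280
  SO₂ term: 0.0053·140.9^0.26·exp(0.059·44-0.7280) = 0.1242
  Cl⁻ term: 0.01025·81.8^0.27·exp(0.036·44+0.049·19.1) = 0.4184
  r_corr = 0.1242 + 0.4184 = 0.5426 μm/a
Long-term exponent b (ISO 9224 Table 2, B1) = 0.667
  D(8) = 0.5426 × 8^0.667 = 0.5426 × 4.003 = 2.172 μm

D(8) = 2.17 μm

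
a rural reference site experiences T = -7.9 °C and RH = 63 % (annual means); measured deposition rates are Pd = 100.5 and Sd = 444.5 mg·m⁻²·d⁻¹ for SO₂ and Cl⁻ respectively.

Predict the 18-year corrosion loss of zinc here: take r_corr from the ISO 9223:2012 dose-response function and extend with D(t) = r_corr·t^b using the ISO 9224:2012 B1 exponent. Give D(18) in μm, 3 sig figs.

zinc: T≤10 °C ⇒ hinge +0.038·(-7.9−10) = -0.6802
  Pd branch = 0.0129·Pd^0.44·e^(0.046·RH+f) = 0.901 μm/a
  Cl⁻ term: 0.0175·444.5^0.57·exp(0.008·63+0.085·-7.9) = 0.4782
  r_corr = 0.901 + 0.4782 = 1.379 μm/a
Long-term exponent b (ISO 9224 Table 2, B1) = 0.813
  D(18) = 1.379 × 18^0.813 = 1.379 × 10.48 = 14.46 μm

D(18) = 14.5 μm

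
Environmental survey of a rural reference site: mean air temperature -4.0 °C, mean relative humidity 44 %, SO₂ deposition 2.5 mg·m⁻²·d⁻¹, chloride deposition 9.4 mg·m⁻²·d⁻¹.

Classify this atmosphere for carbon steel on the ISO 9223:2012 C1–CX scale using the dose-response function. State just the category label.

carbon steel: T≤10 °C ⇒ hinge +0.150·(-4.0−10) = -2.1000
  sulphur-dioxide contribution → 0.8415 μm/a
  chloride contribution → 1.49 μm/a
  ⇒ r_corr(carbon steel) = 2.331 μm/a
ISO 9223 Table 2 (carbon steel): 1.3 < 2.33 ≤ 25 μm/a ⇒ C2

C2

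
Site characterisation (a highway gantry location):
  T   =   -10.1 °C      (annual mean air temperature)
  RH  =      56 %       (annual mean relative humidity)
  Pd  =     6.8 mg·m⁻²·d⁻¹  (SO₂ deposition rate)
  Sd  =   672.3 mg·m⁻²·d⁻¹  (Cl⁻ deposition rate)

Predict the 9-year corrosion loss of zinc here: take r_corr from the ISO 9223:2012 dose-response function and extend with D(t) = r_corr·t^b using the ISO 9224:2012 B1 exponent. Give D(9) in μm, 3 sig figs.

zinc: T≤10 °C ⇒ hinge +0.038·(-10.1−10) = -0.7638
  sulphur-dioxide contribution → 0.1836 μm/a
  chloride contribution → 0.4748 μm/a
  total first-year rate 0.6584 μm/a
Long-term exponent b (ISO 9224 Table 2, B1) = 0.813
  D(9) = 0.6584 × 9^0.813 = 0.6584 × 5.968 = 3.929 μm

D(9) = 3.93 μm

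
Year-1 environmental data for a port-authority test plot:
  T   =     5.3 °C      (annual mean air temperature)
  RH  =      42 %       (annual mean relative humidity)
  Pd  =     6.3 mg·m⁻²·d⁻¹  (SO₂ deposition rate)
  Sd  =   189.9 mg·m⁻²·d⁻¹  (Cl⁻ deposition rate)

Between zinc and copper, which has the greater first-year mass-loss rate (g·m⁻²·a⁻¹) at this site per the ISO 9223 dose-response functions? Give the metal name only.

zinc: temperature factor f = +0.038·(-4.7) = -0.1786
  Pd branch = 0.0129·Pd^0.44·e^(0.046·RH+f) = 0.1674 μm/a
  Sd branch = 0.0175·Sd^0.57·e^(0.008·RH+0.085·T) = 0.7645 μm/a
  sum: 0.1674 + 0.7645 → r_corr = 0.9319 μm/a
  mass loss = 0.9319 μm/a × 7.14 g/cm³ = 6.654 g·m⁻²·a⁻¹
copper: temperature factor f = +0.126·(-4.7) = -0.5922
  SO₂ term: 0.0053·6.3^0.26·exp(0.059·42-0.5922) = 0.05638
  Sd branch = 0.01025·Sd^0.27·e^(0.036·RH+0.049·T) = 0.2485 μm/a
  r_corr = 0.05638 + 0.2485 = 0.3049 μm/a
  mass loss = 0.3049 μm/a × 8.96 g/cm³ = 2.732 g·m⁻²·a⁻¹
Ordering by g·m⁻²·a⁻¹: zinc (6.65) > copper (2.73)

zinc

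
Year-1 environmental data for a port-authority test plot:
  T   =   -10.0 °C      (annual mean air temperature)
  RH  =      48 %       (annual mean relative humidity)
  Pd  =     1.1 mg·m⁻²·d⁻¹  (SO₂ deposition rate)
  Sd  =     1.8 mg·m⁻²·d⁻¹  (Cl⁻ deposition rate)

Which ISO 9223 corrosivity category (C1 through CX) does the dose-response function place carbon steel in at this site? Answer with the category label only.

carbon steel: f(T) = +0.150·(T−10) [T≤10 °C] = -3.0000
  sulphur-dioxide contribution → 0.2418 μm/a
  chloride contribution → 0.4798 μm/a
  ⇒ r_corr(carbon steel) = 0.7217 μm/a
Category bounds: 0…1.3 μm/a bracket r_corr ⇒ C1

C1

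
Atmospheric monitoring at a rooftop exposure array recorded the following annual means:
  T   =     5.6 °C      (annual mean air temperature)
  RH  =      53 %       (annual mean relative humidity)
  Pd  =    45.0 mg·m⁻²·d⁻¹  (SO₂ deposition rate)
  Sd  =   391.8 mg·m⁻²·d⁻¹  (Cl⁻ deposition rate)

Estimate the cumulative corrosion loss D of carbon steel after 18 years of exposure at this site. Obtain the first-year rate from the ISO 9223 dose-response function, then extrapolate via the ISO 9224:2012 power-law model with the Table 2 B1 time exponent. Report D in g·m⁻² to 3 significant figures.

D(18) = 1.74e+03 g·m⁻²

carbon steel: temperature factor f = +0.150·(-4.4) = -0.6600
  sulphur-dioxide contribution → 19.11 μm/a
  chloride contribution → 29.73 μm/a
  ⇒ r_corr(carbon steel) = 48.84 μm/a
Power-law: D(18) = r_corr · 18^0.523
  D(18) = 48.84 × 18^0.523 = 48.84 × 4.534 = 221.5 μm
  Mass loss = 221.5 μm × 7.85 g/cm³ = 1738 g·m⁻²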